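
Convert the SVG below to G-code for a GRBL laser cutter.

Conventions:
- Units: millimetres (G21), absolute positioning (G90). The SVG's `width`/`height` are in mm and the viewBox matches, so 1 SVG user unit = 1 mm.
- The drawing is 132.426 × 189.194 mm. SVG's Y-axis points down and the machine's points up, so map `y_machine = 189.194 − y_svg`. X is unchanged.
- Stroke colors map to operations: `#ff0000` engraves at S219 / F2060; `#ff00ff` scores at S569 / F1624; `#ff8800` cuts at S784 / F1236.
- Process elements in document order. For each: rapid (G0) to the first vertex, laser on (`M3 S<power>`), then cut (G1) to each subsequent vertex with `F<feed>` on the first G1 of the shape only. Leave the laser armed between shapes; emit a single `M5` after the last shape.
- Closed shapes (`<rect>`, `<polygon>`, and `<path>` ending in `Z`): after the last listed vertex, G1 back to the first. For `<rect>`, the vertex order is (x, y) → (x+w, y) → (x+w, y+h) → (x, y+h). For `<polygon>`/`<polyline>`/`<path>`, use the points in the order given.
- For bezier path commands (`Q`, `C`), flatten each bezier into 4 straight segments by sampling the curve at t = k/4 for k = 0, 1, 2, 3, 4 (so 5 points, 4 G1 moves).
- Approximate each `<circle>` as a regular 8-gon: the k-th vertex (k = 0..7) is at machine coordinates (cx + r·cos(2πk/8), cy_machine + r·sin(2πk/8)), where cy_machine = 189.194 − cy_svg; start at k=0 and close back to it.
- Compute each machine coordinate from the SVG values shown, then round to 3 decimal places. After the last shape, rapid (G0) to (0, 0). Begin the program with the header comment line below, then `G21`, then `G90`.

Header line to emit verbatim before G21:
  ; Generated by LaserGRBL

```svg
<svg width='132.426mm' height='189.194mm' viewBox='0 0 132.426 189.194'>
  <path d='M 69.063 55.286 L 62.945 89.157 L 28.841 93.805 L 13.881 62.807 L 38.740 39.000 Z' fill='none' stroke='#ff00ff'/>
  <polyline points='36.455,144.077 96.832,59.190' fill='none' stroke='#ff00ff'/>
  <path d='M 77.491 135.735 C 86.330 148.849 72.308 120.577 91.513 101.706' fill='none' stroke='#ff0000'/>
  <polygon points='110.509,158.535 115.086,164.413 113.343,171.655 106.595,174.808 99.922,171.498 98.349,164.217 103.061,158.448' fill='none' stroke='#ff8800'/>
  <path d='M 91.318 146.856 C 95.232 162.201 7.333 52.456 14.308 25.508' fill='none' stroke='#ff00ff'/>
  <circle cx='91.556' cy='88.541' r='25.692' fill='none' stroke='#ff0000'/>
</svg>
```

; Generated by LaserGRBL
G21
G90
G0 X69.063 Y133.908
M3 S569
G1 X62.945 Y100.037 F1624
G1 X28.841 Y95.389
G1 X13.881 Y126.387
G1 X38.740 Y150.194
G1 X69.063 Y133.908
G0 X36.455 Y45.117
M3 S569
G1 X96.832 Y130.004 F1624
G0 X77.491 Y53.459
M3 S219
G1 X80.710 Y50.590 F2060
G1 X80.615 Y58.479
G1 X82.463 Y72.366
G1 X91.513 Y87.488
G0 X110.509 Y30.659
M3 S784
G1 X115.086 Y24.781 F1236
G1 X113.343 Y17.539
G1 X106.595 Y14.386
G1 X99.922 Y17.696
G1 X98.349 Y24.977
G1 X103.061 Y30.746
G1 X110.509 Y30.659
G0 X91.318 Y42.338
M3 S569
G1 X79.956 Y51.035 F1624
G1 X51.665 Y87.152
G1 X23.949 Y131.199
G1 X14.308 Y163.686
G0 X117.248 Y100.653
M3 S219
G1 X109.723 Y118.820 F2060
G1 X91.556 Y126.345
G1 X73.389 Y118.820
G1 X65.864 Y100.653
G1 X73.389 Y82.486
G1 X91.556 Y74.961
G1 X109.723 Y82.486
G1 X117.248 Y100.653
M5
G0 X0.000 Y0.000

viewBox `0 0 132.426 189.194` with mm width/height → 1 unit = 1 mm. Flip: y_m = 189.194 − y_svg.

**Shape 1** — `<path>` regular polygon, stroke `#ff00ff` → score (S569, F1624). Machine vertices: (69.063,133.908) → (62.945,100.037) → (28.841,95.389) → (13.881,126.387) → (38.740,150.194) → (69.063,133.908). Closed: final G1 returns to the first vertex.

**Shape 2** — `<polyline>` line segment, stroke `#ff00ff` → score (S569, F1624). Machine vertices: (36.455,45.117) → (96.832,130.004). Open path.

**Shape 3** — `<path>` cubic bezier, stroke `#ff0000` → engrave (S219, F2060). Control points (SVG): P0=(77.491,135.735), P1=(86.330,148.849), P2=(72.308,120.577), P3=(91.513,101.706); sampled at t=k/4. Machine vertices: (77.491,53.459) → (80.710,50.590) → (80.615,58.479) → (82.463,72.366) → (91.513,87.488). Open path.

**Shape 4** — `<polygon>` regular polygon, stroke `#ff8800` → cut (S784, F1236). Machine vertices: (110.509,30.659) → (115.086,24.781) → (113.343,17.539) → (106.595,14.386) → (99.922,17.696) → (98.349,24.977) → (103.061,30.746) → (110.509,30.659). Closed: final G1 returns to the first vertex.

**Shape 5** — `<path>` cubic bezier, stroke `#ff00ff` → score (S569, F1624). Control points (SVG): P0=(91.318,146.856), P1=(95.232,162.201), P2=(7.333,52.456), P3=(14.308,25.508); sampled at t=k/4. Machine vertices: (91.318,42.338) → (79.956,51.035) → (51.665,87.152) → (23.949,131.199) → (14.308,163.686). Open path.

**Shape 6** — `<circle>` circle, stroke `#ff0000` → engrave (S219, F2060). Machine vertices: (117.248,100.653) → (109.723,118.820) → (91.556,126.345) → (73.389,118.820) → (65.864,100.653) → (73.389,82.486) → (91.556,74.961) → (109.723,82.486) → (117.248,100.653). Closed: final G1 returns to the first vertex.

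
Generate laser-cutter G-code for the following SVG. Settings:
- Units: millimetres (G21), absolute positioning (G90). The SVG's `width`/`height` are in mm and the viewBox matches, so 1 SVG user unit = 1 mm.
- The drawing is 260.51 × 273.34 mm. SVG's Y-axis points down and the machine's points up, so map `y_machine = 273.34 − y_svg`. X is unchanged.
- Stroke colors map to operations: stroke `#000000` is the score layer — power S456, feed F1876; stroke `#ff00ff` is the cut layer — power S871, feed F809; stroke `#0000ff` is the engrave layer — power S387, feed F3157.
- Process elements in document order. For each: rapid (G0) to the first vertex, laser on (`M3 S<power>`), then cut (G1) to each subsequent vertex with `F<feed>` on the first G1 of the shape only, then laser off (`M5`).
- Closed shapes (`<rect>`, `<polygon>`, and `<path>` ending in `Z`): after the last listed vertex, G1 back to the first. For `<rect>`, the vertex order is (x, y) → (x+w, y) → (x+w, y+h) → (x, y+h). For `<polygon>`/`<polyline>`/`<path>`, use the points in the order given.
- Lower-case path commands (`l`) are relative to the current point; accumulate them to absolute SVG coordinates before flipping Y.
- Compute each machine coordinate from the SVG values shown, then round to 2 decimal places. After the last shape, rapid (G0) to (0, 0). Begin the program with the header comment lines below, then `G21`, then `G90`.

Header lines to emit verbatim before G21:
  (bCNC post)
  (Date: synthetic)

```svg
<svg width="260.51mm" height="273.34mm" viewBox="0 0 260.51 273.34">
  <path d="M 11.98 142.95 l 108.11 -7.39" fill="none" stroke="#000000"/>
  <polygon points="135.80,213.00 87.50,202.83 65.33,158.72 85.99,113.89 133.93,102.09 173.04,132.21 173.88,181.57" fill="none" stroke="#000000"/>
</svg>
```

(bCNC post)
(Date: synthetic)
G21
G90
G0 X11.98 Y130.39
M3 S456
G1 X120.09 Y137.78 F1876
M5
G0 X135.80 Y60.34
M3 S456
G1 X87.50 Y70.51 F1876
G1 X65.33 Y114.62
G1 X85.99 Y159.45
G1 X133.93 Y171.25
G1 X173.04 Y141.13
G1 X173.88 Y91.77
G1 X135.80 Y60.34
M5
G0 X0.00 Y0.00

Since the viewBox matches the mm dimensions, user units are millimetres directly. The only transform is the Y-flip y_m = 273.34 − y_svg.

Shape 1 is a line segment drawn with `<path>`. Its stroke #000000 means score at S456, F1876. After flipping Y the toolpath is (11.98,130.39) → (120.09,137.78).

Shape 2 is a regular polygon drawn with `<polygon>`. Its stroke #000000 means score at S456, F1876. After flipping Y the toolpath is (135.80,60.34) → (87.50,70.51) → (65.33,114.62) → (85.99,159.45) → (133.93,171.25) → (173.04,141.13) → (173.88,91.77) → (135.80,60.34), returning to the start.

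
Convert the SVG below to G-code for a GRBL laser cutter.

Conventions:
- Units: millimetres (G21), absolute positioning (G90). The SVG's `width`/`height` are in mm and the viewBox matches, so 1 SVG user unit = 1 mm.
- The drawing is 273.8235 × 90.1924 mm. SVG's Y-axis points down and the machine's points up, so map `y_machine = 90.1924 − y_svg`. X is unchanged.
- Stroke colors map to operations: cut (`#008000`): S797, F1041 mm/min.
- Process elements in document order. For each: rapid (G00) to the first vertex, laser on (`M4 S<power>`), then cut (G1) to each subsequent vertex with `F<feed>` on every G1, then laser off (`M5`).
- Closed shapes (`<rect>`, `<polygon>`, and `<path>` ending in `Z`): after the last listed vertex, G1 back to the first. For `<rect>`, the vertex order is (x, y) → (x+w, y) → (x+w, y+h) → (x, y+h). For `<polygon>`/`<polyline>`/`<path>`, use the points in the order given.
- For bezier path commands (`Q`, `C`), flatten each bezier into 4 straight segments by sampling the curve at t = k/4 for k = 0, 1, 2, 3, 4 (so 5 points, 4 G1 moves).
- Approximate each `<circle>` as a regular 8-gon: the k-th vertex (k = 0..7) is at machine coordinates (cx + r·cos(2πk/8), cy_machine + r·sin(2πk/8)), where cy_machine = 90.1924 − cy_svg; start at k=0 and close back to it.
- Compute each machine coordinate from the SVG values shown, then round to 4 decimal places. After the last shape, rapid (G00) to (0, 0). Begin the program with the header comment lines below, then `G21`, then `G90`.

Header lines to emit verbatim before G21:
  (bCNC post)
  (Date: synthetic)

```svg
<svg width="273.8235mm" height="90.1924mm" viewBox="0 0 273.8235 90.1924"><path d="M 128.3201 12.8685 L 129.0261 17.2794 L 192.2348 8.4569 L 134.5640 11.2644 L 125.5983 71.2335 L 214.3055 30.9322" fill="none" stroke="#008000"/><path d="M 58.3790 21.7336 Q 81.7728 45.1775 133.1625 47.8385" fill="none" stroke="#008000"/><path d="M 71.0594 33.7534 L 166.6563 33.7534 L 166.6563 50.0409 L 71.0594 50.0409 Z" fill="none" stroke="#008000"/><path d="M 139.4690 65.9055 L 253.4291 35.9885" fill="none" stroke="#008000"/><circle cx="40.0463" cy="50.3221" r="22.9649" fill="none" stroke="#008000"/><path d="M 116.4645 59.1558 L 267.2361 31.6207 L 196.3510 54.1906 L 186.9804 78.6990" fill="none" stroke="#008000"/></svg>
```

viewBox `0 0 273.8235 90.1924` with mm width/height → 1 unit = 1 mm. Flip: y_m = 90.1924 − y_svg.

**Shape 1** — `<path>` open polyline, stroke `#008000` → cut (S797, F1041). Machine vertices: (128.3201,77.3239) → (129.0261,72.9130) → (192.2348,81.7355) → (134.5640,78.9280) → (125.5983,18.9589) → (214.3055,59.2602). Open path.

**Shape 2** — `<path>` quadratic bezier, stroke `#008000` → cut (S797, F1041). Control points (SVG): P0=(58.3790,21.7336), P1=(81.7728,45.1775), P2=(133.1625,47.8385); sampled at t=k/4. Machine vertices: (58.3790,68.4588) → (71.8256,58.0358) → (88.7718,50.2106) → (109.2174,44.9833) → (133.1625,42.3539). Open path.

**Shape 3** — `<path>` rectangle, stroke `#008000` → cut (S797, F1041). Machine vertices: (71.0594,56.4390) → (166.6563,56.4390) → (166.6563,40.1515) → (71.0594,40.1515) → (71.0594,56.4390). Closed: final G1 returns to the first vertex.

**Shape 4** — `<path>` line segment, stroke `#008000` → cut (S797, F1041). Machine vertices: (139.4690,24.2869) → (253.4291,54.2039). Open path.

**Shape 5** — `<circle>` circle, stroke `#008000` → cut (S797, F1041). Machine vertices: (63.0112,39.8703) → (56.2849,56.1089) → (40.0463,62.8352) → (23.8077,56.1089) → (17.0814,39.8703) → (23.8077,23.6317) → (40.0463,16.9054) → (56.2849,23.6317) → (63.0112,39.8703). Closed: final G1 returns to the first vertex.

**Shape 6** — `<path>` open polyline, stroke `#008000` → cut (S797, F1041). Machine vertices: (116.4645,31.0366) → (267.2361,58.5717) → (196.3510,36.0018) → (186.9804,11.4934). Open path.

(bCNC post)
(Date: synthetic)
G21
G90
G00 X128.3201 Y77.3239
M4 S797
G1 X129.0261 Y72.9130 F1041
G1 X192.2348 Y81.7355 F1041
G1 X134.5640 Y78.9280 F1041
G1 X125.5983 Y18.9589 F1041
G1 X214.3055 Y59.2602 F1041
M5
G00 X58.3790 Y68.4588
M4 S797
G1 X71.8256 Y58.0358 F1041
G1 X88.7718 Y50.2106 F1041
G1 X109.2174 Y44.9833 F1041
G1 X133.1625 Y42.3539 F1041
M5
G00 X71.0594 Y56.4390
M4 S797
G1 X166.6563 Y56.4390 F1041
G1 X166.6563 Y40.1515 F1041
G1 X71.0594 Y40.1515 F1041
G1 X71.0594 Y56.4390 F1041
M5
G00 X139.4690 Y24.2869
M4 S797
G1 X253.4291 Y54.2039 F1041
M5
G00 X63.0112 Y39.8703
M4 S797
G1 X56.2849 Y56.1089 F1041
G1 X40.0463 Y62.8352 F1041
G1 X23.8077 Y56.1089 F1041
G1 X17.0814 Y39.8703 F1041
G1 X23.8077 Y23.6317 F1041
G1 X40.0463 Y16.9054 F1041
G1 X56.2849 Y23.6317 F1041
G1 X63.0112 Y39.8703 F1041
M5
G00 X116.4645 Y31.0366
M4 S797
G1 X267.2361 Y58.5717 F1041
G1 X196.3510 Y36.0018 F1041
G1 X186.9804 Y11.4934 F1041
M5
G00 X0.0000 Y0.0000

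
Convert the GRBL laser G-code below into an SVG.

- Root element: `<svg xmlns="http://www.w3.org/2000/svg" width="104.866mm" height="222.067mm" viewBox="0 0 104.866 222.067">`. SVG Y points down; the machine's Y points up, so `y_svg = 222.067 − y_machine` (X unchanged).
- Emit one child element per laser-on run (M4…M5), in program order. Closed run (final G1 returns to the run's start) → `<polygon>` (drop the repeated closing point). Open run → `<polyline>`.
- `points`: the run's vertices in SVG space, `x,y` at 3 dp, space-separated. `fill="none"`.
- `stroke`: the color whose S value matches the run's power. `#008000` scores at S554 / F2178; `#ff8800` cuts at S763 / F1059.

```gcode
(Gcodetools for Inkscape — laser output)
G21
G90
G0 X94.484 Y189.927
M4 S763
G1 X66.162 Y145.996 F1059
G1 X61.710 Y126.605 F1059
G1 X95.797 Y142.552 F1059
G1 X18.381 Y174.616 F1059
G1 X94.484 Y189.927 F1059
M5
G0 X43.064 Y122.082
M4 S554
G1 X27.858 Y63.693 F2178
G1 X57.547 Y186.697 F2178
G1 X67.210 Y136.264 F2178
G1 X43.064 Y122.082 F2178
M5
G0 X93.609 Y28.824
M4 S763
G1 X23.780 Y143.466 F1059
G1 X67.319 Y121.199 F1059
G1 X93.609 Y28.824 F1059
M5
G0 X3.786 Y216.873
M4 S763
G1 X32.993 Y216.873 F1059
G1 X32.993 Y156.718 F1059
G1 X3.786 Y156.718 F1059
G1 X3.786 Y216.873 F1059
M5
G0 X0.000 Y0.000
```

<svg xmlns="http://www.w3.org/2000/svg" width="104.866mm" height="222.067mm" viewBox="0 0 104.866 222.067">
  <polygon points="94.484,32.140 66.162,76.071 61.710,95.462 95.797,79.515 18.381,47.451" fill="none" stroke="#ff8800"/>
  <polygon points="43.064,99.985 27.858,158.374 57.547,35.370 67.210,85.803" fill="none" stroke="#008000"/>
  <polygon points="93.609,193.243 23.780,78.601 67.319,100.868" fill="none" stroke="#ff8800"/>
  <polygon points="3.786,5.194 32.993,5.194 32.993,65.349 3.786,65.349" fill="none" stroke="#ff8800"/>
</svg>

Each laser-on run becomes one SVG element. Flip Y back into SVG space with y_svg = 222.067 − y_machine.

Run 1: S763 ⇒ cut layer `#ff8800`. The run returns to its start, so emit a `<polygon>` with points (Y-flipped): 94.484,32.140 66.162,76.071 61.710,95.462 95.797,79.515 18.381,47.451.

Run 2: power S554 maps to stroke `#008000` (score). The run returns to its start, so emit a `<polygon>` with points (Y-flipped): 43.064,99.985 27.858,158.374 57.547,35.370 67.210,85.803.

Run 3: the run's S763 means `#ff8800` (cut). The run returns to its start, so emit a `<polygon>` with points (Y-flipped): 93.609,193.243 23.780,78.601 67.319,100.868.

Run 4: the run's S763 means `#ff8800` (cut). The run returns to its start, so emit a `<polygon>` with points (Y-flipped): 3.786,5.194 32.993,5.194 32.993,65.349 3.786,65.349.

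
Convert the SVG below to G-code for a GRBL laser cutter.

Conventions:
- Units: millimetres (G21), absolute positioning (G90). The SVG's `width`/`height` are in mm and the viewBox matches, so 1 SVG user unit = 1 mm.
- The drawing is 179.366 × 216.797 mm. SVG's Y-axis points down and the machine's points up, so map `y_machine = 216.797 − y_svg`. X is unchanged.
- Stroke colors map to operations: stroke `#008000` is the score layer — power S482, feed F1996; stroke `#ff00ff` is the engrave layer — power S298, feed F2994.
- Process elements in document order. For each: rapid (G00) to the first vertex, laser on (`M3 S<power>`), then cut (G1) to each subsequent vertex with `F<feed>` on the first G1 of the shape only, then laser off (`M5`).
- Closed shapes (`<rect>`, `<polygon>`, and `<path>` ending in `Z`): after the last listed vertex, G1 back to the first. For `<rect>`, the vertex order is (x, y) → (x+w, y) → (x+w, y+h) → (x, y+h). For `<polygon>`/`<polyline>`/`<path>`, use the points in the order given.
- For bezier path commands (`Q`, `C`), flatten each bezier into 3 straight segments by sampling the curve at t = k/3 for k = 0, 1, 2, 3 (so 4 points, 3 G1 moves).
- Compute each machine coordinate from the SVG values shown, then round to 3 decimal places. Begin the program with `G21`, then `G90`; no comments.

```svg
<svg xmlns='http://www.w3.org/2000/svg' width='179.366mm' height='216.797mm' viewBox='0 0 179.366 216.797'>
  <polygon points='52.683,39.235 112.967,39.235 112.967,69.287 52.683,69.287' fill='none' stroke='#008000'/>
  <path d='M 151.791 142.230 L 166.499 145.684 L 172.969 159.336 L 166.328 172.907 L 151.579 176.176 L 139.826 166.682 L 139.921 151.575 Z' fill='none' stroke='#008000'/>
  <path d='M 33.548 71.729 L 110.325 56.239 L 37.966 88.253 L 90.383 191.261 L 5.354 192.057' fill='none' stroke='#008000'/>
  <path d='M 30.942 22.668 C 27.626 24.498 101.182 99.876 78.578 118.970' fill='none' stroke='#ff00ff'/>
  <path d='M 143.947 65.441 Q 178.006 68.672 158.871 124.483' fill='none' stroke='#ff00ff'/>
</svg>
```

Since the viewBox matches the mm dimensions, user units are millimetres directly. The only transform is the Y-flip y_m = 216.797 − y_svg.

Shape 1 is a rectangle drawn with `<polygon>`. Its stroke #008000 means score at S482, F1996. After flipping Y the toolpath is (52.683,177.562) → (112.967,177.562) → (112.967,147.510) → (52.683,147.510) → (52.683,177.562), returning to the start.

Shape 2 is a regular polygon drawn with `<path>`. Its stroke #008000 means score at S482, F1996. After flipping Y the toolpath is (151.791,74.567) → (166.499,71.113) → (172.969,57.461) → (166.328,43.890) → (151.579,40.621) → (139.826,50.115) → (139.921,65.222) → (151.791,74.567), returning to the start.

Shape 3 is a open polyline drawn with `<path>`. Its stroke #008000 means score at S482, F1996. After flipping Y the toolpath is (33.548,145.068) → (110.325,160.558) → (37.966,128.544) → (90.383,25.536) → (5.354,24.740).

Shape 4 is a cubic bezier drawn with `<path>`. Its stroke #ff00ff means engrave at S298, F2994. After flipping Y the toolpath is (30.942,194.129) → (46.841,172.592) → (75.537,130.874) → (78.578,97.827).

Shape 5 is a quadratic bezier drawn with `<path>`. Its stroke #ff00ff means engrave at S298, F2994. After flipping Y the toolpath is (143.947,151.356) → (160.743,143.360) → (165.717,123.679) → (158.871,92.314).

G21
G90
G00 X52.683 Y177.562
M3 S482
G1 X112.967 Y177.562 F1996
G1 X112.967 Y147.510
G1 X52.683 Y147.510
G1 X52.683 Y177.562
M5
G00 X151.791 Y74.567
M3 S482
G1 X166.499 Y71.113 F1996
G1 X172.969 Y57.461
G1 X166.328 Y43.890
G1 X151.579 Y40.621
G1 X139.826 Y50.115
G1 X139.921 Y65.222
G1 X151.791 Y74.567
M5
G00 X33.548 Y145.068
M3 S482
G1 X110.325 Y160.558 F1996
G1 X37.966 Y128.544
G1 X90.383 Y25.536
G1 X5.354 Y24.740
M5
G00 X30.942 Y194.129
M3 S298
G1 X46.841 Y172.592 F2994
G1 X75.537 Y130.874
G1 X78.578 Y97.827
M5
G00 X143.947 Y151.356
M3 S298
G1 X160.743 Y143.360 F2994
G1 X165.717 Y123.679
G1 X158.871 Y92.314
M5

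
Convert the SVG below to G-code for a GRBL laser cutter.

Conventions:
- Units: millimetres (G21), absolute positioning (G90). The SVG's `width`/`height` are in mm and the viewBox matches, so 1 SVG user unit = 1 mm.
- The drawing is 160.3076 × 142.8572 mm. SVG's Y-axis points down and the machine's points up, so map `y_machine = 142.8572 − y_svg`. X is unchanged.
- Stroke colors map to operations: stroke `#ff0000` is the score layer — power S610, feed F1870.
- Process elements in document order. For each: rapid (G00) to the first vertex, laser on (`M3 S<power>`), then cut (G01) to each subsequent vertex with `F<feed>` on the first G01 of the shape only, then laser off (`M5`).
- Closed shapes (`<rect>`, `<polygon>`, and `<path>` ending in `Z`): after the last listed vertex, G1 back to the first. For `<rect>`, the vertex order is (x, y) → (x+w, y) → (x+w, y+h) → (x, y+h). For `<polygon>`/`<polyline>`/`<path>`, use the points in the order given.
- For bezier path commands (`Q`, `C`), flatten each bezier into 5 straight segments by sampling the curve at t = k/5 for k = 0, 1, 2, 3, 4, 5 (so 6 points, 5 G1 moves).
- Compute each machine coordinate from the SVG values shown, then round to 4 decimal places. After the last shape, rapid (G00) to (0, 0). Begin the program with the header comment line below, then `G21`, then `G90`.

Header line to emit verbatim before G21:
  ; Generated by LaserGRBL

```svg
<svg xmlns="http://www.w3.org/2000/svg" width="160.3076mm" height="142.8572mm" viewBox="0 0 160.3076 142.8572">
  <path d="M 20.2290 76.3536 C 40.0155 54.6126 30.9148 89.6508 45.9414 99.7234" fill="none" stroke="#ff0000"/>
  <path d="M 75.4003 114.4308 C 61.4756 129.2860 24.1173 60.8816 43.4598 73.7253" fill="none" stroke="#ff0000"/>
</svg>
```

1 u = 1 mm; y_m = 142.8572 − y.

[1] `<path>` cubic bezier, #ff0000→score S610 F1870: (20.2290,66.5036) → (29.0586,73.3887) → (33.4999,70.5705) → (36.0977,61.9727) → (39.3966,51.5193) → (45.9414,43.1338)

[2] `<path>` cubic bezier, #ff0000→score S610 F1870: (75.4003,28.4264) → (64.8745,28.1884) → (52.5711,40.0363) → (42.3366,56.0737) → (38.0173,68.4044) → (43.4598,69.1319)

; Generated by LaserGRBL
G21
G90
G00 X20.2290 Y66.5036
M3 S610
G01 X29.0586 Y73.3887 F1870
G01 X33.4999 Y70.5705
G01 X36.0977 Y61.9727
G01 X39.3966 Y51.5193
G01 X45.9414 Y43.1338
M5
G00 X75.4003 Y28.4264
M3 S610
G01 X64.8745 Y28.1884 F1870
G01 X52.5711 Y40.0363
G01 X42.3366 Y56.0737
G01 X38.0173 Y68.4044
G01 X43.4598 Y69.1319
M5
G00 X0.0000 Y0.0000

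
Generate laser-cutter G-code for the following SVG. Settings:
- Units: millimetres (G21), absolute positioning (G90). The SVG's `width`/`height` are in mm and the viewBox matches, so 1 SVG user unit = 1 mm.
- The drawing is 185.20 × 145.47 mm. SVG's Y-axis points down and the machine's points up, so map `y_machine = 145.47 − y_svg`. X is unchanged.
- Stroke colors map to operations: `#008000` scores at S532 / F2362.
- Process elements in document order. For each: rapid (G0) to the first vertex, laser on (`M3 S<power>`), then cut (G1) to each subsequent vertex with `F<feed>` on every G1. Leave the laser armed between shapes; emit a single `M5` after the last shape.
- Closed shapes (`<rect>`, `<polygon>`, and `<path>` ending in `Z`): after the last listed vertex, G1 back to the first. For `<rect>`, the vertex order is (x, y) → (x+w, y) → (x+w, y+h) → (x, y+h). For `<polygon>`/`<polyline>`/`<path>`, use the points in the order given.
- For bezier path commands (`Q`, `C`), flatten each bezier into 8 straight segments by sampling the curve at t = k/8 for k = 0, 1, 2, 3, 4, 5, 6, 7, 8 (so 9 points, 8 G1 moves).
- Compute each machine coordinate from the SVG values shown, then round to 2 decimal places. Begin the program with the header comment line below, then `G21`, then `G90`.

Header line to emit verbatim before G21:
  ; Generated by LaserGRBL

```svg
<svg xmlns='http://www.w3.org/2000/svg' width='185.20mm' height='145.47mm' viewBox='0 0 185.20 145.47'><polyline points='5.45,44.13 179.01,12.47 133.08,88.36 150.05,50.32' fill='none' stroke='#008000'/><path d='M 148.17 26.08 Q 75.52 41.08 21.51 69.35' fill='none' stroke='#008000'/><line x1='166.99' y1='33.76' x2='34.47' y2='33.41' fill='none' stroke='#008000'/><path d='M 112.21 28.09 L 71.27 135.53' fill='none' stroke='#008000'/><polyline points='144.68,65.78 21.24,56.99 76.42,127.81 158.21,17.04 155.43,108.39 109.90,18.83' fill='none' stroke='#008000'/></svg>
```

; Generated by LaserGRBL
G21
G90
G0 X5.45 Y101.34
M3 S532
G1 X179.01 Y133.00 F2362
G1 X133.08 Y57.11 F2362
G1 X150.05 Y95.15 F2362
G0 X148.17 Y119.39
M3 S532
G1 X130.30 Y115.43 F2362
G1 X113.01 Y111.06 F2362
G1 X96.30 Y106.27 F2362
G1 X80.18 Y101.07 F2362
G1 X64.64 Y95.46 F2362
G1 X49.68 Y89.43 F2362
G1 X35.30 Y82.98 F2362
G1 X21.51 Y76.12 F2362
G0 X166.99 Y111.71
M3 S532
G1 X34.47 Y112.06 F2362
G0 X112.21 Y117.38
M3 S532
G1 X71.27 Y9.94 F2362
G0 X144.68 Y79.69
M3 S532
G1 X21.24 Y88.48 F2362
G1 X76.42 Y17.66 F2362
G1 X158.21 Y128.43 F2362
G1 X155.43 Y37.08 F2362
G1 X109.90 Y126.64 F2362
M5

1 u = 1 mm; y_m = 145.47 − y.

[1] `<polyline>` open polyline, #008000→score S532 F2362: (5.45,101.34) → (179.01,133.00) → (133.08,57.11) → (150.05,95.15)

[2] `<path>` quadratic bezier, #008000→score S532 F2362: (148.17,119.39) → (130.30,115.43) → (113.01,111.06) → (96.30,106.27) → (80.18,101.07) → (64.64,95.46) → (49.68,89.43) → (35.30,82.98) → (21.51,76.12)

[3] `<line>` line segment, #008000→score S532 F2362: (166.99,111.71) → (34.47,112.06)

[4] `<path>` line segment, #008000→score S532 F2362: (112.21,117.38) → (71.27,9.94)

[5] `<polyline>` open polyline, #008000→score S532 F2362: (144.68,79.69) → (21.24,88.48) → (76.42,17.66) → (158.21,128.43) → (155.43,37.08) → (109.90,126.64)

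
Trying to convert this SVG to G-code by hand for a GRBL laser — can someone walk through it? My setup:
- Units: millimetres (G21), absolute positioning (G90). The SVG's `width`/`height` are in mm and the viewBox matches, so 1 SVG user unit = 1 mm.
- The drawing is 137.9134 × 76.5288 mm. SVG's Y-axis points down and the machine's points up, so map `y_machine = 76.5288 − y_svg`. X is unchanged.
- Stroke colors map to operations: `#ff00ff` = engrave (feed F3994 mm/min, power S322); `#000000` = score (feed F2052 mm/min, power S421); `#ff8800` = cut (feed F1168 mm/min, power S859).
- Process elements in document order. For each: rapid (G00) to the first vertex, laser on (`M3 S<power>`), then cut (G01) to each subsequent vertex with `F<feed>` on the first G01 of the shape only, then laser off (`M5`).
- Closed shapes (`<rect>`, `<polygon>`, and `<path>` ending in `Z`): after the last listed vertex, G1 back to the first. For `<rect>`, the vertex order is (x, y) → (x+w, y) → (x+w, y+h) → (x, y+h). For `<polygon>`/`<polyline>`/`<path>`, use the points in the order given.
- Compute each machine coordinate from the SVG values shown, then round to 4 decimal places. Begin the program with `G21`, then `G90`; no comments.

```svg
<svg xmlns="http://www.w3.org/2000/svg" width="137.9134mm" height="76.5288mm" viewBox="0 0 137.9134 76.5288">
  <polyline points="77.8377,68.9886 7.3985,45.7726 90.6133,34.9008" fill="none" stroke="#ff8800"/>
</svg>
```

1 u = 1 mm; y_m = 76.5288 − y.

[1] `<polyline>` open polyline, #ff8800→cut S859 F1168: (77.8377,7.5402) → (7.3985,30.7562) → (90.6133,41.6280)

G21
G90
G00 X77.8377 Y7.5402
M3 S859
G01 X7.3985 Y30.7562 F1168
G01 X90.6133 Y41.6280
M5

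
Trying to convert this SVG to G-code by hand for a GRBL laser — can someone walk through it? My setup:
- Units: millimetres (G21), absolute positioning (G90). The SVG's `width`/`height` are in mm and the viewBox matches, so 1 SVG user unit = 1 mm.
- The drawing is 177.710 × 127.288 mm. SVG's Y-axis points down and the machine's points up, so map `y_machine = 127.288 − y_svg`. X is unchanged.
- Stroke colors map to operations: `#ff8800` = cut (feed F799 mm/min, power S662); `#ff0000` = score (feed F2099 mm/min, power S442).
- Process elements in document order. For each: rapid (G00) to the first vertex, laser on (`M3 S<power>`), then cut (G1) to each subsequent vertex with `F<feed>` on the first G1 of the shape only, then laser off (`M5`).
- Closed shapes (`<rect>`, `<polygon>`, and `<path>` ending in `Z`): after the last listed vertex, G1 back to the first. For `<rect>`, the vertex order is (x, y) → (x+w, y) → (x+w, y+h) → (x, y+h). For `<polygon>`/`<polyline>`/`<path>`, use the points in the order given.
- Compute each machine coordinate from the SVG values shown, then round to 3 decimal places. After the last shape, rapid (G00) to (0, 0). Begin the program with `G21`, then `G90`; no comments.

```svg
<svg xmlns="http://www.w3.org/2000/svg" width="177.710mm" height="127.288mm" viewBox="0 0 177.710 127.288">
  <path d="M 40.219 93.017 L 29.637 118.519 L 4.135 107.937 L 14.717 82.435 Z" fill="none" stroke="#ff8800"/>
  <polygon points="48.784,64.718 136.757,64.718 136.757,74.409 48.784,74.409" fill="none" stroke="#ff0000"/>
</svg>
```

G21
G90
G00 X40.219 Y34.271
M3 S662
G1 X29.637 Y8.769 F799
G1 X4.135 Y19.351
G1 X14.717 Y44.853
G1 X40.219 Y34.271
M5
G00 X48.784 Y62.570
M3 S442
G1 X136.757 Y62.570 F2099
G1 X136.757 Y52.879
G1 X48.784 Y52.879
G1 X48.784 Y62.570
M5
G00 X0.000 Y0.000

1 u = 1 mm; y_m = 127.288 − y.

[1] `<path>` regular polygon, #ff8800→cut S662 F799: (40.219,34.271) → (29.637,8.769) → (4.135,19.351) → (14.717,44.853) → (40.219,34.271) (closed)

[2] `<polygon>` rectangle, #ff0000→score S442 F2099: (48.784,62.570) → (136.757,62.570) → (136.757,52.879) → (48.784,52.879) → (48.784,62.570) (closed)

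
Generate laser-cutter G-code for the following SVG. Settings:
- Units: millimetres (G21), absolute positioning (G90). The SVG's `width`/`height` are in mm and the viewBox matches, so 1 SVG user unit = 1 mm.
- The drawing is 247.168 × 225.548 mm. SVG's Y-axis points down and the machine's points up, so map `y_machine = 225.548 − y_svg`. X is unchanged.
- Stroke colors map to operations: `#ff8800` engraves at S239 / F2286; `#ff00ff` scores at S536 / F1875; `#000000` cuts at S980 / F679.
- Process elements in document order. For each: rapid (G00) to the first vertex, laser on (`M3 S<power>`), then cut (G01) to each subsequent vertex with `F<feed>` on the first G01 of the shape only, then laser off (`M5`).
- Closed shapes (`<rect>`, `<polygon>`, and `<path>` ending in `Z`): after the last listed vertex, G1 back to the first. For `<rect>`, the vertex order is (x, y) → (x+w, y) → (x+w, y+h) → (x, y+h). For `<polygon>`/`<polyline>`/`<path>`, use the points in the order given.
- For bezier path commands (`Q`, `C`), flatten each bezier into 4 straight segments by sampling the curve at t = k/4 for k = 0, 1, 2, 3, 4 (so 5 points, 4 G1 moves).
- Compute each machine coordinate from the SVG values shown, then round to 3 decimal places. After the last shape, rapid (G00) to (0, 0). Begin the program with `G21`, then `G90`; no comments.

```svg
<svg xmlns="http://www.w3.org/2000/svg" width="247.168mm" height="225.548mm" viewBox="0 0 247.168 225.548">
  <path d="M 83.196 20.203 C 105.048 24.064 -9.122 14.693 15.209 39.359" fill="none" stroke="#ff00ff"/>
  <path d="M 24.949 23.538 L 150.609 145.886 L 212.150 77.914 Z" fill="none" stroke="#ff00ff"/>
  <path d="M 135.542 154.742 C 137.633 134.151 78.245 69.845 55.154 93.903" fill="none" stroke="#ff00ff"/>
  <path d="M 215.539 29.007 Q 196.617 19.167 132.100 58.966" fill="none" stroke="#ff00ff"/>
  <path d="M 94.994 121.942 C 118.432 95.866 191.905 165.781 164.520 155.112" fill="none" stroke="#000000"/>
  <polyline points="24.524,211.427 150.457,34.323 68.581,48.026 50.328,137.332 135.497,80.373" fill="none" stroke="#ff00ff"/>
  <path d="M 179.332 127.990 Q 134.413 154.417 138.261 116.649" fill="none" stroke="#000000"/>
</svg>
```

G21
G90
G00 X83.196 Y205.345
M3 S536
G01 X78.370 Y204.192 F1875
G01 X48.273 Y203.569
G01 X18.640 Y199.045
G01 X15.209 Y186.189
M5
G00 X24.949 Y202.010
M3 S536
G01 X150.609 Y79.662 F1875
G01 X212.150 Y147.634
G01 X24.949 Y202.010
M5
G00 X135.542 Y70.806
M3 S536
G01 X127.111 Y92.382 F1875
G01 X104.791 Y117.969
G01 X77.750 Y135.184
G01 X55.154 Y131.645
M5
G00 X215.539 Y196.541
M3 S536
G01 X203.228 Y198.359 F1875
G01 X185.218 Y193.971
G01 X161.509 Y183.379
G01 X132.100 Y166.582
M5
G00 X94.994 Y103.606
M3 S980
G01 X119.596 Y107.924 F679
G01 X148.816 Y92.799
G01 X168.506 Y74.785
G01 X164.520 Y70.436
M5
G00 X24.524 Y14.121
M3 S536
G01 X150.457 Y191.225 F1875
G01 X68.581 Y177.522
G01 X50.328 Y88.216
G01 X135.497 Y145.175
M5
G00 X179.332 Y97.558
M3 S980
G01 X159.920 Y88.357 F679
G01 X146.605 Y87.180
G01 X139.385 Y94.027
G01 X138.261 Y108.899
M5
G00 X0.000 Y0.000

Since the viewBox matches the mm dimensions, user units are millimetres directly. The only transform is the Y-flip y_m = 225.548 − y_svg.

Shape 1 is a cubic bezier drawn with `<path>`. Its stroke #ff00ff means score at S536, F1875. After flipping Y the toolpath is (83.196,205.345) → (78.370,204.192) → (48.273,203.569) → (18.640,199.045) → (15.209,186.189).

Shape 2 is a closed polygon drawn with `<path>`. Its stroke #ff00ff means score at S536, F1875. After flipping Y the toolpath is (24.949,202.010) → (150.609,79.662) → (212.150,147.634) → (24.949,202.010), returning to the start.

Shape 3 is a cubic bezier drawn with `<path>`. Its stroke #ff00ff means score at S536, F1875. After flipping Y the toolpath is (135.542,70.806) → (127.111,92.382) → (104.791,117.969) → (77.750,135.184) → (55.154,131.645).

Shape 4 is a quadratic bezier drawn with `<path>`. Its stroke #ff00ff means score at S536, F1875. After flipping Y the toolpath is (215.539,196.541) → (203.228,198.359) → (185.218,193.971) → (161.509,183.379) → (132.100,166.582).

Shape 5 is a cubic bezier drawn with `<path>`. Its stroke #000000 means cut at S980, F679. After flipping Y the toolpath is (94.994,103.606) → (119.596,107.924) → (148.816,92.799) → (168.506,74.785) → (164.520,70.436).

Shape 6 is a open polyline drawn with `<polyline>`. Its stroke #ff00ff means score at S536, F1875. After flipping Y the toolpath is (24.524,14.121) → (150.457,191.225) → (68.581,177.522) → (50.328,88.216) → (135.497,145.175).

Shape 7 is a quadratic bezier drawn with `<path>`. Its stroke #000000 means cut at S980, F679. After flipping Y the toolpath is (179.332,97.558) → (159.920,88.357) → (146.605,87.180) → (139.385,94.027) → (138.261,108.899).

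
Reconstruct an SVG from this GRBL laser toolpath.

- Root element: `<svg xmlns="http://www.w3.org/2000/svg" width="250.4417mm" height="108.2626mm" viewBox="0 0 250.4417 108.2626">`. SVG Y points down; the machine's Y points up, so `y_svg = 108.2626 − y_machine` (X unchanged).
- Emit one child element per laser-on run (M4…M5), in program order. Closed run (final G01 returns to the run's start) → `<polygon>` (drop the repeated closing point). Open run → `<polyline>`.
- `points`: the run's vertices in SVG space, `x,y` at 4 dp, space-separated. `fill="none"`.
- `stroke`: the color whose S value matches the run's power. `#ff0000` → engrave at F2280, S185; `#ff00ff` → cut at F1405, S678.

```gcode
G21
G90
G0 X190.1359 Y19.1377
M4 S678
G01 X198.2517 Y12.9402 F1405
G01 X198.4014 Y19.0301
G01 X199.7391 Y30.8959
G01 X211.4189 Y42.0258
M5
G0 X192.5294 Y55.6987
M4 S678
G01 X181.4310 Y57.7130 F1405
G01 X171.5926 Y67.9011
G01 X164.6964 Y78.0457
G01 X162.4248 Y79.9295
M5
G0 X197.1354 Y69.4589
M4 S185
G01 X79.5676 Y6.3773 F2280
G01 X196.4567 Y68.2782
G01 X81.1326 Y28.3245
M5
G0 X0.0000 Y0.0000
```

Each laser-on run becomes one SVG element. Flip Y back into SVG space with y_svg = 108.2626 − y_machine.

Run 1: S678 ⇒ cut layer `#ff00ff`. The run is open, so emit a `<polyline>` with points (Y-flipped): 190.1359,89.1249 198.2517,95.3224 198.4014,89.2325 199.7391,77.3667 211.4189,66.2368.

Run 2: the run's S678 means `#ff00ff` (cut). The run is open, so emit a `<polyline>` with points (Y-flipped): 192.5294,52.5639 181.4310,50.5496 171.5926,40.3615 164.6964,30.2169 162.4248,28.3331.

Run 3: S185 ⇒ engrave layer `#ff0000`. The run is open, so emit a `<polyline>` with points (Y-flipped): 197.1354,38.8037 79.5676,101.8853 196.4567,39.9844 81.1326,79.9381.

<svg xmlns="http://www.w3.org/2000/svg" width="250.4417mm" height="108.2626mm" viewBox="0 0 250.4417 108.2626">
  <polyline points="190.1359,89.1249 198.2517,95.3224 198.4014,89.2325 199.7391,77.3667 211.4189,66.2368" fill="none" stroke="#ff00ff"/>
  <polyline points="192.5294,52.5639 181.4310,50.5496 171.5926,40.3615 164.6964,30.2169 162.4248,28.3331" fill="none" stroke="#ff00ff"/>
  <polyline points="197.1354,38.8037 79.5676,101.8853 196.4567,39.9844 81.1326,79.9381" fill="none" stroke="#ff0000"/>
</svg>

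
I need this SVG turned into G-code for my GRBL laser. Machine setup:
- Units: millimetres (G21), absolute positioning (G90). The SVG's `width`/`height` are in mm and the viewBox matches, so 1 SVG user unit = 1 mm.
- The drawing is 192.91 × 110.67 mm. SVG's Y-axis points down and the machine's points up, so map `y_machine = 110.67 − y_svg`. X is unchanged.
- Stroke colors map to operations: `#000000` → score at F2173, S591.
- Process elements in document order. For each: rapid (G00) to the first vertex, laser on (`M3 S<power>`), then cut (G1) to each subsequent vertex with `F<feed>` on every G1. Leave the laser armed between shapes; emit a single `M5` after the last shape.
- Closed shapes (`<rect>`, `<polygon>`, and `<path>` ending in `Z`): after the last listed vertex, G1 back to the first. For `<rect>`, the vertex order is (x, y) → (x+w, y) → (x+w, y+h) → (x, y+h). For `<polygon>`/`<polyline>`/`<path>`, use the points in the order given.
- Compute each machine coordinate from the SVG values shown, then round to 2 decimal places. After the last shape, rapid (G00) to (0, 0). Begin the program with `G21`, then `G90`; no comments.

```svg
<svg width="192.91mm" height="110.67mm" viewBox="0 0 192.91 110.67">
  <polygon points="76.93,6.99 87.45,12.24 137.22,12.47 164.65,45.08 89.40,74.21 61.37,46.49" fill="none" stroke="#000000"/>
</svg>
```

viewBox `0 0 192.91 110.67` with mm width/height → 1 unit = 1 mm. Flip: y_m = 110.67 − y_svg.

**Shape 1** — `<polygon>` closed polygon, stroke `#000000` → score (S591, F2173). Machine vertices: (76.93,103.68) → (87.45,98.43) → (137.22,98.20) → (164.65,65.59) → (89.40,36.46) → (61.37,64.18) → (76.93,103.68). Closed: final G1 returns to the first vertex.

G21
G90
G00 X76.93 Y103.68
M3 S591
G1 X87.45 Y98.43 F2173
G1 X137.22 Y98.20 F2173
G1 X164.65 Y65.59 F2173
G1 X89.40 Y36.46 F2173
G1 X61.37 Y64.18 F2173
G1 X76.93 Y103.68 F2173
M5
G00 X0.00 Y0.00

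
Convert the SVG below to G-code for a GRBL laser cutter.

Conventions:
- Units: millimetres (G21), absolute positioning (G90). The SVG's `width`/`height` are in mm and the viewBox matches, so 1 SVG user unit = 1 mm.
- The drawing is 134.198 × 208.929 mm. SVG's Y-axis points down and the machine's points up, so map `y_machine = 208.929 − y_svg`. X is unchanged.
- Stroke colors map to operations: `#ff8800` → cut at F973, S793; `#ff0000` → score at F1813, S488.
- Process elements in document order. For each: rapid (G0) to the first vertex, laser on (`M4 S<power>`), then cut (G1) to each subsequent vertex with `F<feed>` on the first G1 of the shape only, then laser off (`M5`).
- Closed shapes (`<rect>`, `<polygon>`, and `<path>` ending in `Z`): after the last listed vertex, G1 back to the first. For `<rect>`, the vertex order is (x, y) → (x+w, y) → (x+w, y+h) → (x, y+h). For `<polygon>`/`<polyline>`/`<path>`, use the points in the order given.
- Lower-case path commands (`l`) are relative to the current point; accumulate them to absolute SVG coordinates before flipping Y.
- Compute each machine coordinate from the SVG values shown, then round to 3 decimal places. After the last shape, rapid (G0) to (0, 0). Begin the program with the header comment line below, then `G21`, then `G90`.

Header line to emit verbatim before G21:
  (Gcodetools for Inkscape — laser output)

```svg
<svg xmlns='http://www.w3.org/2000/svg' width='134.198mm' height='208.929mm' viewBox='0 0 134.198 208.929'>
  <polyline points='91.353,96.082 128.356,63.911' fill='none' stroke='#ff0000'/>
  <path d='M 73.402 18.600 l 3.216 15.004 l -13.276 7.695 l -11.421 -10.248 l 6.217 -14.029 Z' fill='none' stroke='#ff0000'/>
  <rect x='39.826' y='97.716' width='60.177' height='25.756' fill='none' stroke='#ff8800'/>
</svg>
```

(Gcodetools for Inkscape — laser output)
G21
G90
G0 X91.353 Y112.847
M4 S488
G1 X128.356 Y145.018 F1813
M5
G0 X73.402 Y190.329
M4 S488
G1 X76.618 Y175.325 F1813
G1 X63.342 Y167.630
G1 X51.921 Y177.878
G1 X58.138 Y191.907
G1 X73.402 Y190.329
M5
G0 X39.826 Y111.213
M4 S793
G1 X100.003 Y111.213 F973
G1 X100.003 Y85.457
G1 X39.826 Y85.457
G1 X39.826 Y111.213
M5
G0 X0.000 Y0.000

Since the viewBox matches the mm dimensions, user units are millimetres directly. The only transform is the Y-flip y_m = 208.929 − y_svg.

Shape 1 is a line segment drawn with `<polyline>`. Its stroke #ff0000 means score at S488, F1813. After flipping Y the toolpath is (91.353,112.847) → (128.356,145.018).

Shape 2 is a regular polygon drawn with `<path>`. Its stroke #ff0000 means score at S488, F1813. After flipping Y the toolpath is (73.402,190.329) → (76.618,175.325) → (63.342,167.630) → (51.921,177.878) → (58.138,191.907) → (73.402,190.329), returning to the start.

Shape 3 is a rectangle drawn with `<rect>`. Its stroke #ff8800 means cut at S793, F973. After flipping Y the toolpath is (39.826,111.213) → (100.003,111.213) → (100.003,85.457) → (39.826,85.457) → (39.826,111.213), returning to the start.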